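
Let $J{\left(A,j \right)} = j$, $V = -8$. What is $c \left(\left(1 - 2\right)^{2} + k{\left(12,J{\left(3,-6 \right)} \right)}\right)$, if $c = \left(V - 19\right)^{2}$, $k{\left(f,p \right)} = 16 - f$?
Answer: $3645$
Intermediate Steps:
$c = 729$ ($c = \left(-8 - 19\right)^{2} = \left(-27\right)^{2} = 729$)
$c \left(\left(1 - 2\right)^{2} + k{\left(12,J{\left(3,-6 \right)} \right)}\right) = 729 \left(\left(1 - 2\right)^{2} + \left(16 - 12\right)\right) = 729 \left(\left(-1\right)^{2} + \left(16 - 12\right)\right) = 729 \left(1 + 4\right) = 729 \cdot 5 = 3645$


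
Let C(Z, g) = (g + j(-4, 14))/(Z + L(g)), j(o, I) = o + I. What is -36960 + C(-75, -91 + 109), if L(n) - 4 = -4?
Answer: -2772028/75 ≈ -36960.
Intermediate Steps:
j(o, I) = I + o
L(n) = 0 (L(n) = 4 - 4 = 0)
C(Z, g) = (10 + g)/Z (C(Z, g) = (g + (14 - 4))/(Z + 0) = (g + 10)/Z = (10 + g)/Z)
-36960 + C(-75, -91 + 109) = -36960 + (10 + (-91 + 109))/(-75) = -36960 - (10 + 18)/75 = -36960 - 1/75*28 = -36960 - 28/75 = -2772028/75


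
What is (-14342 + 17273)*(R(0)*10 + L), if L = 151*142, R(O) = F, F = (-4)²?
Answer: 63315462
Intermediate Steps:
F = 16
R(O) = 16
L = 21442
(-14342 + 17273)*(R(0)*10 + L) = (-14342 + 17273)*(16*10 + 21442) = 2931*(160 + 21442) = 2931*21602 = 63315462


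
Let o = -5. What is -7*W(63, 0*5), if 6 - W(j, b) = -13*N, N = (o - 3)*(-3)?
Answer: -2226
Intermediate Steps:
N = 24 (N = (-5 - 3)*(-3) = -8*(-3) = 24)
W(j, b) = 318 (W(j, b) = 6 - (-13)*24 = 6 - 1*(-312) = 6 + 312 = 318)
-7*W(63, 0*5) = -7*318 = -2226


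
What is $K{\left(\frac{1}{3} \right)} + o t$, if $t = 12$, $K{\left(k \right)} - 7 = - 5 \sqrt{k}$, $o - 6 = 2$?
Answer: $103 - \frac{5 \sqrt{3}}{3} \approx 100.11$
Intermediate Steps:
$o = 8$ ($o = 6 + 2 = 8$)
$K{\left(k \right)} = 7 - 5 \sqrt{k}$
$K{\left(\frac{1}{3} \right)} + o t = \left(7 - 5 \sqrt{\frac{1}{3}}\right) + 8 \cdot 12 = \left(7 - \frac{5}{\sqrt{3}}\right) + 96 = \left(7 - 5 \frac{\sqrt{3}}{3}\right) + 96 = \left(7 - \frac{5 \sqrt{3}}{3}\right) + 96 = 103 - \frac{5 \sqrt{3}}{3}$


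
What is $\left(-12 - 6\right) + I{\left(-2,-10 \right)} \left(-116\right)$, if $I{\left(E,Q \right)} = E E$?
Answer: $-482$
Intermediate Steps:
$I{\left(E,Q \right)} = E^{2}$
$\left(-12 - 6\right) + I{\left(-2,-10 \right)} \left(-116\right) = \left(-12 - 6\right) + \left(-2\right)^{2} \left(-116\right) = -18 + 4 \left(-116\right) = -18 - 464 = -482$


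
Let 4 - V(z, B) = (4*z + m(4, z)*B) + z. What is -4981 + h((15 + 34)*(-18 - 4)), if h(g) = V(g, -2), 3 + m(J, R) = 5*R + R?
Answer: -12529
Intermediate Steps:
m(J, R) = -3 + 6*R (m(J, R) = -3 + (5*R + R) = -3 + 6*R)
V(z, B) = 4 - 5*z - B*(-3 + 6*z) (V(z, B) = 4 - ((4*z + (-3 + 6*z)*B) + z) = 4 - ((4*z + B*(-3 + 6*z)) + z) = 4 - (5*z + B*(-3 + 6*z)) = 4 + (-5*z - B*(-3 + 6*z)) = 4 - 5*z - B*(-3 + 6*z))
h(g) = -2 + 7*g (h(g) = 4 - 5*g - 3*(-2)*(-1 + 2*g) = 4 - 5*g + (-6 + 12*g) = -2 + 7*g)
-4981 + h((15 + 34)*(-18 - 4)) = -4981 + (-2 + 7*((15 + 34)*(-18 - 4))) = -4981 + (-2 + 7*(49*(-22))) = -4981 + (-2 + 7*(-1078)) = -4981 + (-2 - 7546) = -4981 - 7548 = -12529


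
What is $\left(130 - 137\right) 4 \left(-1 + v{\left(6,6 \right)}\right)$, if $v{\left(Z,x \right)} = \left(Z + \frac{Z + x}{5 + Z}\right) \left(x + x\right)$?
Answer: $- \frac{25900}{11} \approx -2354.5$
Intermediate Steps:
$v{\left(Z,x \right)} = 2 x \left(Z + \frac{Z + x}{5 + Z}\right)$ ($v{\left(Z,x \right)} = \left(Z + \frac{Z + x}{5 + Z}\right) 2 x = 2 x \left(Z + \frac{Z + x}{5 + Z}\right)$)
$\left(130 - 137\right) 4 \left(-1 + v{\left(6,6 \right)}\right) = \left(130 - 137\right) 4 \left(-1 + 2 \cdot 6 \frac{1}{5 + 6} \left(6 + 6^{2} + 6 \cdot 6\right)\right) = - 7 \cdot 4 \left(-1 + 2 \cdot 6 \cdot \frac{1}{11} \left(6 + 36 + 36\right)\right) = - 7 \cdot 4 \left(-1 + 2 \cdot 6 \cdot \frac{1}{11} \cdot 78\right) = - 7 \cdot 4 \left(-1 + \frac{936}{11}\right) = - 7 \cdot 4 \cdot \frac{925}{11} = \left(-7\right) \frac{3700}{11} = - \frac{25900}{11}$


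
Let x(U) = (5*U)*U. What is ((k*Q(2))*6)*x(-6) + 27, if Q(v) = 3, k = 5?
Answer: 16227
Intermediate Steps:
x(U) = 5*U**2
((k*Q(2))*6)*x(-6) + 27 = ((5*3)*6)*(5*(-6)**2) + 27 = (15*6)*(5*36) + 27 = 90*180 + 27 = 16200 + 27 = 16227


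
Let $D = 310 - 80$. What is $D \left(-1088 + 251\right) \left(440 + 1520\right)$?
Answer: $-377319600$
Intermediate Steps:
$D = 230$ ($D = 310 - 80 = 230$)
$D \left(-1088 + 251\right) \left(440 + 1520\right) = 230 \left(-1088 + 251\right) \left(440 + 1520\right) = 230 \left(\left(-837\right) 1960\right) = 230 \left(-1640520\right) = -377319600$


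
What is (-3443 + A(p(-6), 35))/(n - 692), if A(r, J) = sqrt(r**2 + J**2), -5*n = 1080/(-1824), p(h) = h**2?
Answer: 261668/52583 - 76*sqrt(2521)/52583 ≈ 4.9037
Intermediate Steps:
n = 9/76 (n = -216/(-1824) = -216*(-1)/1824 = -1/5*(-45/76) = 9/76 ≈ 0.11842)
A(r, J) = sqrt(J**2 + r**2)
(-3443 + A(p(-6), 35))/(n - 692) = (-3443 + sqrt(35**2 + ((-6)**2)**2))/(9/76 - 692) = (-3443 + sqrt(1225 + 36**2))/(-52583/76) = (-3443 + sqrt(1225 + 1296))*(-76/52583) = (-3443 + sqrt(2521))*(-76/52583) = 261668/52583 - 76*sqrt(2521)/52583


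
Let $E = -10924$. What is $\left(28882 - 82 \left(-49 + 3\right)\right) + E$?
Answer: $21730$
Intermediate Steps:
$\left(28882 - 82 \left(-49 + 3\right)\right) + E = \left(28882 - 82 \left(-49 + 3\right)\right) - 10924 = \left(28882 - -3772\right) - 10924 = \left(28882 + 3772\right) - 10924 = 32654 - 10924 = 21730$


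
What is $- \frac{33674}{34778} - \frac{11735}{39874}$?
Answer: $- \frac{875418453}{693368986} \approx -1.2626$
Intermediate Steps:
$- \frac{33674}{34778} - \frac{11735}{39874} = \left(-33674\right) \frac{1}{34778} - \frac{11735}{39874} = - \frac{16837}{17389} - \frac{11735}{39874} = - \frac{875418453}{693368986}$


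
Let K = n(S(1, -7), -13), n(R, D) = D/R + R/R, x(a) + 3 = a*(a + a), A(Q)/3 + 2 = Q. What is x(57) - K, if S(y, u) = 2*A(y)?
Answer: 38951/6 ≈ 6491.8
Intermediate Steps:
A(Q) = -6 + 3*Q
x(a) = -3 + 2*a**2 (x(a) = -3 + a*(a + a) = -3 + a*(2*a) = -3 + 2*a**2)
S(y, u) = -12 + 6*y (S(y, u) = 2*(-6 + 3*y) = -12 + 6*y)
n(R, D) = 1 + D/R (n(R, D) = D/R + 1 = 1 + D/R)
K = 19/6 (K = (-13 + (-12 + 6*1))/(-12 + 6*1) = (-13 + (-12 + 6))/(-12 + 6) = (-13 - 6)/(-6) = -1/6*(-19) = 19/6 ≈ 3.1667)
x(57) - K = (-3 + 2*57**2) - 1*19/6 = (-3 + 2*3249) - 19/6 = (-3 + 6498) - 19/6 = 6495 - 19/6 = 38951/6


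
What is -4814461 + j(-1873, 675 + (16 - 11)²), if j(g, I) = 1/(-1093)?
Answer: -5262205874/1093 ≈ -4.8145e+6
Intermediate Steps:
j(g, I) = -1/1093
-4814461 + j(-1873, 675 + (16 - 11)²) = -4814461 - 1/1093 = -5262205874/1093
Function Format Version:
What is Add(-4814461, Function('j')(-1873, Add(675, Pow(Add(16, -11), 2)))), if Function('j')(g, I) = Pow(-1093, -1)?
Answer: Rational(-5262205874, 1093) ≈ -4.8145e+6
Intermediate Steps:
Function('j')(g, I) = Rational(-1, 1093)
Add(-4814461, Function('j')(-1873, Add(675, Pow(Add(16, -11), 2)))) = Add(-4814461, Rational(-1, 1093)) = Rational(-5262205874, 1093)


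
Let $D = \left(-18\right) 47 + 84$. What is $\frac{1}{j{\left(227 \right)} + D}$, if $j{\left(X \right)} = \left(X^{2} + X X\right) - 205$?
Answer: $\frac{1}{102091} \approx 9.7952 \cdot 10^{-6}$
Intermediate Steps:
$j{\left(X \right)} = -205 + 2 X^{2}$ ($j{\left(X \right)} = \left(X^{2} + X^{2}\right) - 205 = 2 X^{2} - 205 = -205 + 2 X^{2}$)
$D = -762$ ($D = -846 + 84 = -762$)
$\frac{1}{j{\left(227 \right)} + D} = \frac{1}{\left(-205 + 2 \cdot 227^{2}\right) - 762} = \frac{1}{\left(-205 + 2 \cdot 51529\right) - 762} = \frac{1}{\left(-205 + 103058\right) - 762} = \frac{1}{102853 - 762} = \frac{1}{102091}$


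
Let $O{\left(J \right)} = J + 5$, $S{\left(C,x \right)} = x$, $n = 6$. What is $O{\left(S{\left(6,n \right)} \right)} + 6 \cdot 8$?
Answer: $59$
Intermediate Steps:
$O{\left(J \right)} = 5 + J$
$O{\left(S{\left(6,n \right)} \right)} + 6 \cdot 8 = \left(5 + 6\right) + 6 \cdot 8 = 11 + 48 = 59$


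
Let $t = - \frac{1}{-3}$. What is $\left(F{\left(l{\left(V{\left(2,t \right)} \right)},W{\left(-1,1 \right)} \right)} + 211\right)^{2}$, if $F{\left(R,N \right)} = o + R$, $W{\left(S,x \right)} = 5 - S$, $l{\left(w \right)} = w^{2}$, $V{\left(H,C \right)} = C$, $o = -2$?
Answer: $\frac{3541924}{81} \approx 43727.0$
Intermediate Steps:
$t = \frac{1}{3}$ ($t = \left(-1\right) \left(- \frac{1}{3}\right) = \frac{1}{3} \approx 0.33333$)
$F{\left(R,N \right)} = -2 + R$
$\left(F{\left(l{\left(V{\left(2,t \right)} \right)},W{\left(-1,1 \right)} \right)} + 211\right)^{2} = \left(\left(-2 + \left(\frac{1}{3}\right)^{2}\right) + 211\right)^{2} = \left(\left(-2 + \frac{1}{9}\right) + 211\right)^{2} = \left(- \frac{17}{9} + 211\right)^{2} = \left(\frac{1882}{9}\right)^{2} = \frac{3541924}{81}$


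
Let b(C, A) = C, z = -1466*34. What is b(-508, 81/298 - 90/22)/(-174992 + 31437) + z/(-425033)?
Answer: 7371272184/61015612315 ≈ 0.12081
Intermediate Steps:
z = -49844
b(-508, 81/298 - 90/22)/(-174992 + 31437) + z/(-425033) = -508/(-174992 + 31437) - 49844/(-425033) = -508/(-143555) - 49844*(-1/425033) = -508*(-1/143555) + 49844/425033 = 508/143555 + 49844/425033 = 7371272184/61015612315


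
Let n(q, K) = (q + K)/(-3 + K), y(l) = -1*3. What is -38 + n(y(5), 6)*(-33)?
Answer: -71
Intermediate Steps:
y(l) = -3
n(q, K) = (K + q)/(-3 + K)
-38 + n(y(5), 6)*(-33) = -38 + ((6 - 3)/(-3 + 6))*(-33) = -38 + (3/3)*(-33) = -38 + ((⅓)*3)*(-33) = -38 + 1*(-33) = -38 - 33 = -71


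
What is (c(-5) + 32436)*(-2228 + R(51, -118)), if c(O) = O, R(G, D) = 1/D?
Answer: -8526272055/118 ≈ -7.2257e+7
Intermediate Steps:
(c(-5) + 32436)*(-2228 + R(51, -118)) = (-5 + 32436)*(-2228 + 1/(-118)) = 32431*(-2228 - 1/118) = 32431*(-262905/118) = -8526272055/118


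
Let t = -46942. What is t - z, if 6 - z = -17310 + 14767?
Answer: -49491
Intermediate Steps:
z = 2549 (z = 6 - (-17310 + 14767) = 6 - 1*(-2543) = 6 + 2543 = 2549)
t - z = -46942 - 1*2549 = -46942 - 2549 = -49491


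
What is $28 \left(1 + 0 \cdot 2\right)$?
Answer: $28$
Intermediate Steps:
$28 \left(1 + 0 \cdot 2\right) = 28 \left(1 + 0\right) = 28 \cdot 1 = 28$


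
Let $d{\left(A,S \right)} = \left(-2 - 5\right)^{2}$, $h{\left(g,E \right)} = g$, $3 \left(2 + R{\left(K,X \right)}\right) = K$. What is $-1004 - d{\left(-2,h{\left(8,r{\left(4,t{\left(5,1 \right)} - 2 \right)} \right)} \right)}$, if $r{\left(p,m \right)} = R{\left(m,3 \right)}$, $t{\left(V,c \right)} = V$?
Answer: $-1053$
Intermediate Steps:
$R{\left(K,X \right)} = -2 + \frac{K}{3}$
$r{\left(p,m \right)} = -2 + \frac{m}{3}$
$d{\left(A,S \right)} = 49$ ($d{\left(A,S \right)} = \left(-7\right)^{2} = 49$)
$-1004 - d{\left(-2,h{\left(8,r{\left(4,t{\left(5,1 \right)} - 2 \right)} \right)} \right)} = -1004 - 49 = -1053$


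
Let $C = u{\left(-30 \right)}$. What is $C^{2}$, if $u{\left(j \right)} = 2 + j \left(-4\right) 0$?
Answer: $4$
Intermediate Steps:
$u{\left(j \right)} = 2$ ($u{\left(j \right)} = 2 + - 4 j 0 = 2 + 0 = 2$)
$C = 2$
$C^{2} = 2^{2} = 4$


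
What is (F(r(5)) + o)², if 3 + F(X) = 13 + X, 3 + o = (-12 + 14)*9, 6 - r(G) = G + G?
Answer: 441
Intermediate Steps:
r(G) = 6 - 2*G (r(G) = 6 - (G + G) = 6 - 2*G)
o = 15 (o = -3 + (-12 + 14)*9 = -3 + 2*9 = -3 + 18 = 15)
F(X) = 10 + X (F(X) = -3 + (13 + X) = 10 + X)
(F(r(5)) + o)² = ((10 + (6 - 2*5)) + 15)² = ((10 + (6 - 10)) + 15)² = ((10 - 4) + 15)² = (6 + 15)² = 21² = 441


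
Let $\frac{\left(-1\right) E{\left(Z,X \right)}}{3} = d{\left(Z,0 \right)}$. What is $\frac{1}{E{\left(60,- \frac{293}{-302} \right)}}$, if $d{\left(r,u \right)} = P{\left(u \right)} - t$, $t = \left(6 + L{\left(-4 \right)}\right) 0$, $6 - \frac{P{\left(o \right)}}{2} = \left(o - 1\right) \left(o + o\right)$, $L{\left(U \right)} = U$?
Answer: $- \frac{1}{36} \approx -0.027778$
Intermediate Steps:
$P{\left(o \right)} = 12 - 4 o \left(-1 + o\right)$ ($P{\left(o \right)} = 12 - 2 \left(o - 1\right) \left(o + o\right) = 12 - 2 \left(-1 + o\right) 2 o = 12 - 2 \cdot 2 o \left(-1 + o\right) = 12 - 4 o \left(-1 + o\right)$)
$t = 0$ ($t = \left(6 - 4\right) 0 = 2 \cdot 0 = 0$)
$d{\left(r,u \right)} = 12 - 4 u^{2} + 4 u$ ($d{\left(r,u \right)} = \left(12 - 4 u^{2} + 4 u\right) - 0 = \left(12 - 4 u^{2} + 4 u\right) + 0 = 12 - 4 u^{2} + 4 u$)
$E{\left(Z,X \right)} = -36$ ($E{\left(Z,X \right)} = - 3 \left(12 - 4 \cdot 0^{2} + 4 \cdot 0\right) = - 3 \left(12 - 0 + 0\right) = - 3 \left(12 + 0 + 0\right) = \left(-3\right) 12 = -36$)
$\frac{1}{E{\left(60,- \frac{293}{-302} \right)}} = \frac{1}{-36} = - \frac{1}{36}$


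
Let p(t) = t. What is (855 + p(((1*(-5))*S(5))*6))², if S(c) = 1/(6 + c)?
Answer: 87890625/121 ≈ 7.2637e+5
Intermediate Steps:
(855 + p(((1*(-5))*S(5))*6))² = (855 + ((1*(-5))/(6 + 5))*6)² = (855 - 5/11*6)² = (855 - 30/11)² = (9375/11)² = 87890625/121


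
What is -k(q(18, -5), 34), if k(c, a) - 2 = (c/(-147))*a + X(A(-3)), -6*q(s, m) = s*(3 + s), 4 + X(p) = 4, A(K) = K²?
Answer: -116/7 ≈ -16.571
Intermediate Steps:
X(p) = 0 (X(p) = -4 + 4 = 0)
q(s, m) = -s*(3 + s)/6
k(c, a) = 2 - a*c/147 (k(c, a) = 2 + ((c/(-147))*a + 0) = 2 + ((-c/147)*a + 0) = 2 + (-a*c/147 + 0) = 2 - a*c/147)
-k(q(18, -5), 34) = -(2 - 1/147*34*(-⅙*18*(3 + 18))) = -(2 - 1/147*34*(-⅙*18*21)) = -(2 - 1/147*34*(-63)) = -(2 + 102/7) = -1*116/7 = -116/7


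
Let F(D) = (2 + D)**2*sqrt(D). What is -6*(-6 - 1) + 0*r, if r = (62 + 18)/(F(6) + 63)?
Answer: 42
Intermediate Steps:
F(D) = sqrt(D)*(2 + D)**2
r = 80/(63 + 64*sqrt(6)) (r = (62 + 18)/(sqrt(6)*(2 + 6)**2 + 63) = 80/(sqrt(6)*8**2 + 63) = 80/(sqrt(6)*64 + 63) = 80/(64*sqrt(6) + 63) = 80/(63 + 64*sqrt(6)) ≈ 0.36402)
-6*(-6 - 1) + 0*r = -6*(-6 - 1) + 0*(-1680/6869 + 5120*sqrt(6)/20607) = -6*(-7) + 0 = 42 + 0 = 42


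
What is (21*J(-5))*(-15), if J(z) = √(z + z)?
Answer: -315*I*√10 ≈ -996.12*I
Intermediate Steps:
J(z) = √2*√z (J(z) = √(2*z) = √2*√z)
(21*J(-5))*(-15) = (21*(√2*√(-5)))*(-15) = (21*(√2*(I*√5)))*(-15) = (21*(I*√10))*(-15) = (21*I*√10)*(-15) = -315*I*√10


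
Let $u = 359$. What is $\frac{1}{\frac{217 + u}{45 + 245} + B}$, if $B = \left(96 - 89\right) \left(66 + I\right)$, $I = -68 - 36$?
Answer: $- \frac{145}{38282} \approx -0.0037877$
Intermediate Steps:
$I = -104$
$B = -266$ ($B = \left(96 - 89\right) \left(66 - 104\right) = 7 \left(-38\right) = -266$)
$\frac{1}{\frac{217 + u}{45 + 245} + B} = \frac{1}{\frac{217 + 359}{45 + 245} - 266} = \frac{1}{\frac{576}{290} - 266} = \frac{1}{576 \cdot \frac{1}{290} - 266} = \frac{1}{\frac{288}{145} - 266} = \frac{1}{- \frac{38282}{145}} = - \frac{145}{38282}$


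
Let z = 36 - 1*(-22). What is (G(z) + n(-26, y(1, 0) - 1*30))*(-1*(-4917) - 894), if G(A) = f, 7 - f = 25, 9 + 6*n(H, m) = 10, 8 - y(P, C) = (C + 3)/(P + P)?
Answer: -143487/2 ≈ -71744.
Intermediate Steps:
y(P, C) = 8 - (3 + C)/(2*P) (y(P, C) = 8 - (C + 3)/(P + P) = 8 - (3 + C)/(2*P))
z = 58 (z = 36 + 22 = 58)
n(H, m) = ⅙ (n(H, m) = -3/2 + (⅙)*10 = -3/2 + 5/3 = ⅙)
f = -18 (f = 7 - 1*25 = 7 - 25 = -18)
G(A) = -18
(G(z) + n(-26, y(1, 0) - 1*30))*(-1*(-4917) - 894) = (-18 + ⅙)*(-1*(-4917) - 894) = -107*(4917 - 894)/6 = -107/6*4023 = -143487/2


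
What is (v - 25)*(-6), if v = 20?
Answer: 30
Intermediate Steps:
(v - 25)*(-6) = (20 - 25)*(-6) = -5*(-6) = 30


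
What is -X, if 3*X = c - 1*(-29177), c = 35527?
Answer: -21568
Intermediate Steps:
X = 21568 (X = (35527 - 1*(-29177))/3 = (35527 + 29177)/3 = (1/3)*64704 = 21568)
-X = -1*21568 = -21568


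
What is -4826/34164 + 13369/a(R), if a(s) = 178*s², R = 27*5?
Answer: -211097872/1539301725 ≈ -0.13714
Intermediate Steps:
R = 135
-4826/34164 + 13369/a(R) = -4826/34164 + 13369/((178*135²)) = -4826*1/34164 + 13369/((178*18225)) = -2413/17082 + 13369/3244050 = -211097872/1539301725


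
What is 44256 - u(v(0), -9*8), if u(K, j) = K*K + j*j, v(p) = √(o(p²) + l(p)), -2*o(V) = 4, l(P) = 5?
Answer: 39069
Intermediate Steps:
o(V) = -2 (o(V) = -½*4 = -2)
v(p) = √3 (v(p) = √(-2 + 5) = √3)
u(K, j) = K² + j²
44256 - u(v(0), -9*8) = 44256 - ((√3)² + (-9*8)²) = 44256 - (3 + (-72)²) = 44256 - (3 + 5184) = 44256 - 1*5187 = 44256 - 5187 = 39069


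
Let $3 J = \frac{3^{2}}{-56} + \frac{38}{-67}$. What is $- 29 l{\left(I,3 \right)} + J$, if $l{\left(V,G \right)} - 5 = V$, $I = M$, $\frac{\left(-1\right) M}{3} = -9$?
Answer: $- \frac{10448299}{11256} \approx -928.24$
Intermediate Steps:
$M = 27$ ($M = \left(-3\right) \left(-9\right) = 27$)
$I = 27$
$l{\left(V,G \right)} = 5 + V$
$J = - \frac{2731}{11256}$ ($J = \frac{\frac{3^{2}}{-56} + \frac{38}{-67}}{3} = \frac{9 \left(- \frac{1}{56}\right) + 38 \left(- \frac{1}{67}\right)}{3} = \frac{- \frac{9}{56} - \frac{38}{67}}{3} = \frac{1}{3} \left(- \frac{2731}{3752}\right) = - \frac{2731}{11256} \approx -0.24263$)
$- 29 l{\left(I,3 \right)} + J = - 29 \left(5 + 27\right) - \frac{2731}{11256} = \left(-29\right) 32 - \frac{2731}{11256} = -928 - \frac{2731}{11256} = - \frac{10448299}{11256}$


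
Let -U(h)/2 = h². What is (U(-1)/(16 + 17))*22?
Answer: -4/3 ≈ -1.3333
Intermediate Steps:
U(h) = -2*h²
(U(-1)/(16 + 17))*22 = ((-2*(-1)²)/(16 + 17))*22 = (-2*1/33)*22 = -2*1/33*22 = -2/33*22 = -4/3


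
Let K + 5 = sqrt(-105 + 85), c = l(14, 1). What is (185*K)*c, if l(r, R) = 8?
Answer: -7400 + 2960*I*sqrt(5) ≈ -7400.0 + 6618.8*I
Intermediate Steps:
c = 8
K = -5 + 2*I*sqrt(5) (K = -5 + sqrt(-105 + 85) = -5 + sqrt(-20) = -5 + 2*I*sqrt(5) ≈ -5.0 + 4.4721*I)
(185*K)*c = (185*(-5 + 2*I*sqrt(5)))*8 = (-925 + 370*I*sqrt(5))*8 = -7400 + 2960*I*sqrt(5)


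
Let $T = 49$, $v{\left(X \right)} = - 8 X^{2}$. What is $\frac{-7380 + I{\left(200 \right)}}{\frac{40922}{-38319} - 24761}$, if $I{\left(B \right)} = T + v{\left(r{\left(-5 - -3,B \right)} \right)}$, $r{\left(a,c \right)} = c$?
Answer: $\frac{12542996589}{948857681} \approx 13.219$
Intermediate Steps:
$I{\left(B \right)} = 49 - 8 B^{2}$
$\frac{-7380 + I{\left(200 \right)}}{\frac{40922}{-38319} - 24761} = \frac{-7380 + \left(49 - 8 \cdot 200^{2}\right)}{\frac{40922}{-38319} - 24761} = \frac{-7380 + \left(49 - 320000\right)}{40922 \left(- \frac{1}{38319}\right) - 24761} = \frac{-7380 + \left(49 - 320000\right)}{- \frac{40922}{38319} - 24761} = \frac{-7380 - 319951}{- \frac{948857681}{38319}} = \left(-327331\right) \left(- \frac{38319}{948857681}\right) = \frac{12542996589}{948857681}$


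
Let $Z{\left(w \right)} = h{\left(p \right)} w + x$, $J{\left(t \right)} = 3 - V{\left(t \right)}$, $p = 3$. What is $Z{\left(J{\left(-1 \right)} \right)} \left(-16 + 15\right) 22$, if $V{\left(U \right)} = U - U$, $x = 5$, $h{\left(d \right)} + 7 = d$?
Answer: $154$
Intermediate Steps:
$h{\left(d \right)} = -7 + d$
$V{\left(U \right)} = 0$
$J{\left(t \right)} = 3$ ($J{\left(t \right)} = 3 - 0 = 3 + 0 = 3$)
$Z{\left(w \right)} = 5 - 4 w$ ($Z{\left(w \right)} = \left(-7 + 3\right) w + 5 = - 4 w + 5 = 5 - 4 w$)
$Z{\left(J{\left(-1 \right)} \right)} \left(-16 + 15\right) 22 = \left(5 - 12\right) \left(-16 + 15\right) 22 = \left(5 - 12\right) \left(\left(-1\right) 22\right) = \left(-7\right) \left(-22\right) = 154$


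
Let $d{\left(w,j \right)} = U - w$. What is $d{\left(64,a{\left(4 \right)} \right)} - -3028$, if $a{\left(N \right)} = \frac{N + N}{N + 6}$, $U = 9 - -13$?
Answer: $2986$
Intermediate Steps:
$U = 22$ ($U = 9 + 13 = 22$)
$a{\left(N \right)} = \frac{2 N}{6 + N}$
$d{\left(w,j \right)} = 22 - w$
$d{\left(64,a{\left(4 \right)} \right)} - -3028 = \left(22 - 64\right) - -3028 = \left(22 - 64\right) + 3028 = -42 + 3028 = 2986$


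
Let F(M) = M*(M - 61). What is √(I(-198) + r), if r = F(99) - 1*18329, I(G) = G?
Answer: I*√14765 ≈ 121.51*I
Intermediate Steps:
F(M) = M*(-61 + M)
r = -14567 (r = 99*(-61 + 99) - 1*18329 = 99*38 - 18329 = 3762 - 18329 = -14567)
√(I(-198) + r) = √(-198 - 14567) = √(-14765) = I*√14765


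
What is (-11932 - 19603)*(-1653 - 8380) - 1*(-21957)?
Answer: 316412612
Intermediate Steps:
(-11932 - 19603)*(-1653 - 8380) - 1*(-21957) = -31535*(-10033) + 21957 = 316390655 + 21957 = 316412612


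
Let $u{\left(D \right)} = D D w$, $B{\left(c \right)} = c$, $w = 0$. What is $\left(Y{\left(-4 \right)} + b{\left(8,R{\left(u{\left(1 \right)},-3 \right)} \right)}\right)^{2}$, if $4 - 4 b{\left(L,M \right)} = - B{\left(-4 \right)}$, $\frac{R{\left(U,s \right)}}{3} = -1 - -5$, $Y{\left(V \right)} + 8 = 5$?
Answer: $9$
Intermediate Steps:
$Y{\left(V \right)} = -3$ ($Y{\left(V \right)} = -8 + 5 = -3$)
$u{\left(D \right)} = 0$ ($u{\left(D \right)} = D D 0 = D^{2} \cdot 0 = 0$)
$R{\left(U,s \right)} = 12$ ($R{\left(U,s \right)} = 3 \left(-1 - -5\right) = 3 \left(-1 + 5\right) = 3 \cdot 4 = 12$)
$b{\left(L,M \right)} = 0$ ($b{\left(L,M \right)} = 1 - \frac{\left(-1\right) \left(-4\right)}{4} = 1 - 1 = 0$)
$\left(Y{\left(-4 \right)} + b{\left(8,R{\left(u{\left(1 \right)},-3 \right)} \right)}\right)^{2} = \left(-3 + 0\right)^{2} = \left(-3\right)^{2} = 9$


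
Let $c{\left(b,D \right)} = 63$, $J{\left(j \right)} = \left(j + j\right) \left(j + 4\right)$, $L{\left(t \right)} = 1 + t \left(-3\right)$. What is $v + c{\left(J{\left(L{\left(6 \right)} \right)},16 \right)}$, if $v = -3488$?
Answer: $-3425$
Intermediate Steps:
$L{\left(t \right)} = 1 - 3 t$
$J{\left(j \right)} = 2 j \left(4 + j\right)$
$v + c{\left(J{\left(L{\left(6 \right)} \right)},16 \right)} = -3488 + 63 = -3425$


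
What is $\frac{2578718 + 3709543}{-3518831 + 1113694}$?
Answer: $- \frac{898323}{343591} \approx -2.6145$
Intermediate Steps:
$\frac{2578718 + 3709543}{-3518831 + 1113694} = \frac{6288261}{-2405137} = 6288261 \left(- \frac{1}{2405137}\right) = - \frac{898323}{343591}$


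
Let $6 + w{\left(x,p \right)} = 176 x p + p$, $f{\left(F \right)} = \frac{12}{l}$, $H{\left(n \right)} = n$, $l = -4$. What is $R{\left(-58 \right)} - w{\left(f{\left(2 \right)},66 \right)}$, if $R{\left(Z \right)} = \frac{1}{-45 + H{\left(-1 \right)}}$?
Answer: $\frac{1600247}{46} \approx 34788.0$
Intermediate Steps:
$f{\left(F \right)} = -3$ ($f{\left(F \right)} = \frac{12}{-4} = 12 \left(- \frac{1}{4}\right) = -3$)
$R{\left(Z \right)} = - \frac{1}{46}$ ($R{\left(Z \right)} = \frac{1}{-45 - 1} = \frac{1}{-46} = - \frac{1}{46}$)
$w{\left(x,p \right)} = -6 + p + 176 p x$ ($w{\left(x,p \right)} = -6 + \left(176 x p + p\right) = -6 + \left(176 p x + p\right) = -6 + \left(p + 176 p x\right) = -6 + p + 176 p x$)
$R{\left(-58 \right)} - w{\left(f{\left(2 \right)},66 \right)} = - \frac{1}{46} - \left(-6 + 66 + 176 \cdot 66 \left(-3\right)\right) = - \frac{1}{46} - \left(-6 + 66 - 34848\right) = - \frac{1}{46} - -34788 = - \frac{1}{46} + 34788 = \frac{1600247}{46}$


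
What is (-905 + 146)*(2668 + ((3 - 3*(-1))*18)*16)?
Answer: -3336564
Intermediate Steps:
(-905 + 146)*(2668 + ((3 - 3*(-1))*18)*16) = -759*(2668 + ((3 + 3)*18)*16) = -759*(2668 + (6*18)*16) = -759*(2668 + 108*16) = -759*(2668 + 1728) = -759*4396 = -3336564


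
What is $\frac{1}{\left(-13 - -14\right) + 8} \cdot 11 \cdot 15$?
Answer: $\frac{55}{3} \approx 18.333$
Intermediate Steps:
$\frac{1}{\left(-13 - -14\right) + 8} \cdot 11 \cdot 15 = \frac{1}{\left(-13 + 14\right) + 8} \cdot 11 \cdot 15 = \frac{1}{1 + 8} \cdot 11 \cdot 15 = \frac{1}{9} \cdot 11 \cdot 15 = \frac{11}{9} \cdot 15 = \frac{55}{3}$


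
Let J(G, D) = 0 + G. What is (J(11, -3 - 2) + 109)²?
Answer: 14400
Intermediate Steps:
J(G, D) = G
(J(11, -3 - 2) + 109)² = (11 + 109)² = 120² = 14400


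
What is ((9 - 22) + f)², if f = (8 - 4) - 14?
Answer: 529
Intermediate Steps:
f = -10 (f = 4 - 14 = -10)
((9 - 22) + f)² = ((9 - 22) - 10)² = (-13 - 10)² = (-23)² = 529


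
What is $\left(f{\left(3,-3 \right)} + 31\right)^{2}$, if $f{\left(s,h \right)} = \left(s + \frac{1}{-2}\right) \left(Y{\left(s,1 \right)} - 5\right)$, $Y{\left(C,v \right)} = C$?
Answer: $676$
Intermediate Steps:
$f{\left(s,h \right)} = \left(-5 + s\right) \left(- \frac{1}{2} + s\right)$ ($f{\left(s,h \right)} = \left(s + \frac{1}{-2}\right) \left(s - 5\right) = \left(s - \frac{1}{2}\right) \left(-5 + s\right) = \left(- \frac{1}{2} + s\right) \left(-5 + s\right) = \left(-5 + s\right) \left(- \frac{1}{2} + s\right)$)
$\left(f{\left(3,-3 \right)} + 31\right)^{2} = \left(\left(\frac{5}{2} + 3^{2} - \frac{33}{2}\right) + 31\right)^{2} = \left(\left(\frac{5}{2} + 9 - \frac{33}{2}\right) + 31\right)^{2} = \left(-5 + 31\right)^{2} = 26^{2} = 676$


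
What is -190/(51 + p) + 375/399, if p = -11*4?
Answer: -3485/133 ≈ -26.203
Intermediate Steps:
p = -44
-190/(51 + p) + 375/399 = -190/(51 - 44) + 375/399 = -190/7 + 375*(1/399) = -190*⅐ + 125/133 = -190/7 + 125/133 = -3485/133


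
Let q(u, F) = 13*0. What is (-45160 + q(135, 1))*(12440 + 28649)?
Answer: -1855579240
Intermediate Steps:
q(u, F) = 0
(-45160 + q(135, 1))*(12440 + 28649) = (-45160 + 0)*(12440 + 28649) = -45160*41089 = -1855579240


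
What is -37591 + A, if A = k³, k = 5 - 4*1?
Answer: -37590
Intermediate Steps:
k = 1 (k = 5 - 4 = 1)
A = 1 (A = 1³ = 1)
-37591 + A = -37591 + 1 = -37590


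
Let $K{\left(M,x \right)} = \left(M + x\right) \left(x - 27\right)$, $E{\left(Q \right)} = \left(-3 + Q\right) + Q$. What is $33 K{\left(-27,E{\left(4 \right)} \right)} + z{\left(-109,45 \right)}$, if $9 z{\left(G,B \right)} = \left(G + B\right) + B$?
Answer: $\frac{143729}{9} \approx 15970.0$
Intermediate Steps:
$z{\left(G,B \right)} = \frac{G}{9} + \frac{2 B}{9}$ ($z{\left(G,B \right)} = \frac{\left(G + B\right) + B}{9} = \frac{\left(B + G\right) + B}{9} = \frac{G + 2 B}{9} = \frac{G}{9} + \frac{2 B}{9}$)
$E{\left(Q \right)} = -3 + 2 Q$
$K{\left(M,x \right)} = \left(-27 + x\right) \left(M + x\right)$ ($K{\left(M,x \right)} = \left(M + x\right) \left(-27 + x\right) = \left(-27 + x\right) \left(M + x\right)$)
$33 K{\left(-27,E{\left(4 \right)} \right)} + z{\left(-109,45 \right)} = 33 \left(\left(-3 + 2 \cdot 4\right)^{2} - -729 - 27 \left(-3 + 2 \cdot 4\right) - 27 \left(-3 + 2 \cdot 4\right)\right) + \left(\frac{1}{9} \left(-109\right) + \frac{2}{9} \cdot 45\right) = 33 \left(\left(-3 + 8\right)^{2} + 729 - 27 \left(-3 + 8\right) - 27 \left(-3 + 8\right)\right) + \left(- \frac{109}{9} + 10\right) = 33 \left(5^{2} + 729 - 135 - 135\right) - \frac{19}{9} = 33 \left(25 + 729 - 135 - 135\right) - \frac{19}{9} = 33 \cdot 484 - \frac{19}{9} = 15972 - \frac{19}{9} = \frac{143729}{9}$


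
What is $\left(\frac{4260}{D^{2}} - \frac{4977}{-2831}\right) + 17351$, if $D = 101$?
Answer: $\frac{501142897318}{28879031} \approx 17353.0$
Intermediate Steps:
$\left(\frac{4260}{D^{2}} - \frac{4977}{-2831}\right) + 17351 = \left(\frac{4260}{101^{2}} - \frac{4977}{-2831}\right) + 17351 = \left(\frac{4260}{10201} - - \frac{4977}{2831}\right) + 17351 = \left(4260 \cdot \frac{1}{10201} + \frac{4977}{2831}\right) + 17351 = \left(\frac{4260}{10201} + \frac{4977}{2831}\right) + 17351 = \frac{62830437}{28879031} + 17351 = \frac{501142897318}{28879031}$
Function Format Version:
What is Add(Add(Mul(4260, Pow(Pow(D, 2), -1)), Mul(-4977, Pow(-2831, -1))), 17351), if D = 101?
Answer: Rational(501142897318, 28879031) ≈ 17353.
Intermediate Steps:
Add(Add(Mul(4260, Pow(Pow(D, 2), -1)), Mul(-4977, Pow(-2831, -1))), 17351) = Add(Add(Mul(4260, Pow(Pow(101, 2), -1)), Mul(-4977, Pow(-2831, -1))), 17351) = Add(Add(Mul(4260, Pow(10201, -1)), Mul(-4977, Rational(-1, 2831))), 17351) = Add(Add(Mul(4260, Rational(1, 10201)), Rational(4977, 2831)), 17351) = Add(Add(Rational(4260, 10201), Rational(4977, 2831)), 17351) = Add(Rational(62830437, 28879031), 17351) = Rational(501142897318, 28879031)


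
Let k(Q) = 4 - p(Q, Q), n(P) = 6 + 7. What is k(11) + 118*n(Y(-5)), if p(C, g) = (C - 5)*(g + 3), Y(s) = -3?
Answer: 1454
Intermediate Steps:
n(P) = 13
p(C, g) = (-5 + C)*(3 + g)
k(Q) = 19 - Q**2 + 2*Q (k(Q) = 4 - (-15 - 5*Q + 3*Q + Q*Q) = 4 - (-15 - 5*Q + 3*Q + Q**2) = 4 - (-15 + Q**2 - 2*Q) = 4 + (15 - Q**2 + 2*Q) = 19 - Q**2 + 2*Q)
k(11) + 118*n(Y(-5)) = (19 - 1*11**2 + 2*11) + 118*13 = (19 - 1*121 + 22) + 1534 = (19 - 121 + 22) + 1534 = -80 + 1534 = 1454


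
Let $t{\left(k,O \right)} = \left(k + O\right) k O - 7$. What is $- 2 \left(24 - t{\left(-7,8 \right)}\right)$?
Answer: $-174$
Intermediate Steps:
$t{\left(k,O \right)} = -7 + O k \left(O + k\right)$ ($t{\left(k,O \right)} = \left(O + k\right) k O - 7 = k \left(O + k\right) O - 7 = O k \left(O + k\right) - 7 = -7 + O k \left(O + k\right)$)
$- 2 \left(24 - t{\left(-7,8 \right)}\right) = - 2 \left(24 - \left(-7 + 8 \left(-7\right)^{2} - 7 \cdot 8^{2}\right)\right) = - 2 \left(24 - \left(-7 + 8 \cdot 49 - 448\right)\right) = - 2 \left(24 - \left(-7 + 392 - 448\right)\right) = - 2 \left(24 - -63\right) = - 2 \left(24 + 63\right) = \left(-2\right) 87 = -174$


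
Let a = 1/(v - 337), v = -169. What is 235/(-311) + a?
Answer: -119221/157366 ≈ -0.75760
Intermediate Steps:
a = -1/506 (a = 1/(-169 - 337) = 1/(-506) = -1/506 ≈ -0.0019763)
235/(-311) + a = 235/(-311) - 1/506 = 235*(-1/311) - 1/506 = -235/311 - 1/506 = -119221/157366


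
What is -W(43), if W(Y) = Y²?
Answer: -1849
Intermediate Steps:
-W(43) = -1*43² = -1*1849 = -1849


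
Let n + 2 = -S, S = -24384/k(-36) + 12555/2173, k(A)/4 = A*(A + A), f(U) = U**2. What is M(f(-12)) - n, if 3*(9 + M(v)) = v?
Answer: 5213021/117342 ≈ 44.426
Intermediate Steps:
k(A) = 8*A**2 (k(A) = 4*(A*(A + A)) = 4*(A*(2*A)) = 4*(2*A**2) = 8*A**2)
M(v) = -9 + v/3
S = 401999/117342 (S = -24384/(8*(-36)**2) + 12555/2173 = -24384/(8*1296) + 12555*(1/2173) = -24384/10368 + 12555/2173 = -24384*1/10368 + 12555/2173 = -127/54 + 12555/2173 = 401999/117342 ≈ 3.4259)
n = -636683/117342 (n = -2 - 1*401999/117342 = -2 - 401999/117342 = -636683/117342 ≈ -5.4259)
M(f(-12)) - n = (-9 + (1/3)*(-12)**2) - 1*(-636683/117342) = (-9 + (1/3)*144) + 636683/117342 = (-9 + 48) + 636683/117342 = 39 + 636683/117342 = 5213021/117342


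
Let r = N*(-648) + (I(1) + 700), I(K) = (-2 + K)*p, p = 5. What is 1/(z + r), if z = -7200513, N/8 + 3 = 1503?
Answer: -1/14975818 ≈ -6.6774e-8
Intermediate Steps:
N = 12000 (N = -24 + 8*1503 = -24 + 12024 = 12000)
I(K) = -10 + 5*K (I(K) = (-2 + K)*5 = -10 + 5*K)
r = -7775305 (r = 12000*(-648) + ((-10 + 5*1) + 700) = -7776000 + ((-10 + 5) + 700) = -7776000 + (-5 + 700) = -7776000 + 695 = -7775305)
1/(z + r) = 1/(-7200513 - 7775305) = 1/(-14975818) = -1/14975818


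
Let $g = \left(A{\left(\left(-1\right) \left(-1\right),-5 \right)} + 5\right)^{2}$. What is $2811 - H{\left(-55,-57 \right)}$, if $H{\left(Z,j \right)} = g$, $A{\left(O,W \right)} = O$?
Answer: $2775$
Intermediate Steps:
$g = 36$ ($g = \left(\left(-1\right) \left(-1\right) + 5\right)^{2} = \left(1 + 5\right)^{2} = 6^{2} = 36$)
$H{\left(Z,j \right)} = 36$
$2811 - H{\left(-55,-57 \right)} = 2811 - 36 = 2775$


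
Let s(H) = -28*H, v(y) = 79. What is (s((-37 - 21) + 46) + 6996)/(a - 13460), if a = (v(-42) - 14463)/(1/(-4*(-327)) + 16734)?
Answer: -40120837809/73658069213 ≈ -0.54469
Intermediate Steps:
a = -18814272/21888073 (a = (79 - 14463)/(1/(-4*(-327)) + 16734) = -14384/(1/1308 + 16734) = -14384/21888073/1308 = -14384*1308/21888073 = -18814272/21888073 ≈ -0.85957)
(s((-37 - 21) + 46) + 6996)/(a - 13460) = (-28*((-37 - 21) + 46) + 6996)/(-18814272/21888073 - 13460) = (-28*(-58 + 46) + 6996)/(-294632276852/21888073) = (-28*(-12) + 6996)*(-21888073/294632276852) = (336 + 6996)*(-21888073/294632276852) = 7332*(-21888073/294632276852) = -40120837809/73658069213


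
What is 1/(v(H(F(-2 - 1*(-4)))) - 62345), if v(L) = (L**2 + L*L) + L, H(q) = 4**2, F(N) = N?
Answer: -1/61817 ≈ -1.6177e-5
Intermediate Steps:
H(q) = 16
v(L) = L + 2*L**2 (v(L) = (L**2 + L**2) + L = 2*L**2 + L = L + 2*L**2)
1/(v(H(F(-2 - 1*(-4)))) - 62345) = 1/(16*(1 + 2*16) - 62345) = 1/(16*(1 + 32) - 62345) = 1/(16*33 - 62345) = 1/(528 - 62345) = 1/(-61817) = -1/61817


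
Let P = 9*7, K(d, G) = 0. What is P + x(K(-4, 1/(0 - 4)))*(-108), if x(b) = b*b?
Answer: 63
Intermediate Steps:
P = 63
x(b) = b**2
P + x(K(-4, 1/(0 - 4)))*(-108) = 63 + 0**2*(-108) = 63 + 0*(-108) = 63 + 0 = 63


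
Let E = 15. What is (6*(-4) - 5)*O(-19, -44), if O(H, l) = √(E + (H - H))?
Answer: -29*√15 ≈ -112.32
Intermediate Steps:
O(H, l) = √15 (O(H, l) = √(15 + (H - H)) = √(15 + 0) = √15)
(6*(-4) - 5)*O(-19, -44) = (6*(-4) - 5)*√15 = (-24 - 5)*√15 = -29*√15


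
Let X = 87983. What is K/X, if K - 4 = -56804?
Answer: -56800/87983 ≈ -0.64558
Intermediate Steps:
K = -56800 (K = 4 - 56804 = -56800)
K/X = -56800/87983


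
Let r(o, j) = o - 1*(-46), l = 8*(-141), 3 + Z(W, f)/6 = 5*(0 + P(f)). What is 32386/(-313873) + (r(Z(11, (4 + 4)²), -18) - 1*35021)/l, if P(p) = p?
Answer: 10344190321/354048744 ≈ 29.217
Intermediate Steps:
Z(W, f) = -18 + 30*f (Z(W, f) = -18 + 6*(5*(0 + f)) = -18 + 6*(5*f) = -18 + 30*f)
l = -1128
r(o, j) = 46 + o (r(o, j) = o + 46 = 46 + o)
32386/(-313873) + (r(Z(11, (4 + 4)²), -18) - 1*35021)/l = 32386/(-313873) + ((46 + (-18 + 30*(4 + 4)²)) - 1*35021)/(-1128) = 32386*(-1/313873) + ((46 + (-18 + 30*8²)) - 35021)*(-1/1128) = -32386/313873 + ((46 + (-18 + 30*64)) - 35021)*(-1/1128) = -32386/313873 + ((46 + (-18 + 1920)) - 35021)*(-1/1128) = -32386/313873 + ((46 + 1902) - 35021)*(-1/1128) = -32386/313873 + (1948 - 35021)*(-1/1128) = -32386/313873 - 33073*(-1/1128) = -32386/313873 + 33073/1128 = 10344190321/354048744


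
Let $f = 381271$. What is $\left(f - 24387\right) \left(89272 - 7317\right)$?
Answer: $29248428220$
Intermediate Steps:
$\left(f - 24387\right) \left(89272 - 7317\right) = \left(381271 - 24387\right) \left(89272 - 7317\right) = 356884 \cdot 81955 = 29248428220$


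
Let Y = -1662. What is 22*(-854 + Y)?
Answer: -55352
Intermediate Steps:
22*(-854 + Y) = 22*(-854 - 1662) = 22*(-2516) = -55352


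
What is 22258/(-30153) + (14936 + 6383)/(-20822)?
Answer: -1106287883/627845766 ≈ -1.7620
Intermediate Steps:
22258/(-30153) + (14936 + 6383)/(-20822) = 22258*(-1/30153) + 21319*(-1/20822) = -22258/30153 - 21319/20822 = -1106287883/627845766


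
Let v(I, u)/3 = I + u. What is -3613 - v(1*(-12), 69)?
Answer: -3784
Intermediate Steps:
v(I, u) = 3*I + 3*u (v(I, u) = 3*(I + u) = 3*I + 3*u)
-3613 - v(1*(-12), 69) = -3613 - (3*(1*(-12)) + 3*69) = -3613 - (3*(-12) + 207) = -3613 - (-36 + 207) = -3613 - 1*171 = -3613 - 171 = -3784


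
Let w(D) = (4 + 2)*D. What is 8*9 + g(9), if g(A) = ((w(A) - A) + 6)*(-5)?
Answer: -183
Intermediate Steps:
w(D) = 6*D
g(A) = -30 - 25*A (g(A) = ((6*A - A) + 6)*(-5) = (5*A + 6)*(-5) = (6 + 5*A)*(-5) = -30 - 25*A)
8*9 + g(9) = 8*9 + (-30 - 25*9) = 72 + (-30 - 225) = 72 - 255 = -183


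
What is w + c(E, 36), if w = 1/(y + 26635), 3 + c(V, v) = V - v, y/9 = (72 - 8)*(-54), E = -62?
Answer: -451370/4469 ≈ -101.00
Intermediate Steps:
y = -31104 (y = 9*((72 - 8)*(-54)) = 9*(64*(-54)) = 9*(-3456) = -31104)
c(V, v) = -3 + V - v (c(V, v) = -3 + (V - v) = -3 + V - v)
w = -1/4469 (w = 1/(-31104 + 26635) = 1/(-4469) = -1/4469 ≈ -0.00022376)
w + c(E, 36) = -1/4469 + (-3 - 62 - 1*36) = -1/4469 + (-3 - 62 - 36) = -1/4469 - 101 = -451370/4469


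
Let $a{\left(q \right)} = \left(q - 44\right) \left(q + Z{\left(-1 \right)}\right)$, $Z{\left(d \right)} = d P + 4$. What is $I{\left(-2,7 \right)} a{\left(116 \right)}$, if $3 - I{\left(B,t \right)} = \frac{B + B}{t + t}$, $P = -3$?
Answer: $\frac{203688}{7} \approx 29098.0$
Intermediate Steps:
$Z{\left(d \right)} = 4 - 3 d$ ($Z{\left(d \right)} = d \left(-3\right) + 4 = - 3 d + 4 = 4 - 3 d$)
$I{\left(B,t \right)} = 3 - \frac{B}{t}$ ($I{\left(B,t \right)} = 3 - \frac{B + B}{t + t} = 3 - \frac{2 B}{2 t} = 3 - 2 B \frac{1}{2 t} = 3 - \frac{B}{t}$)
$a{\left(q \right)} = \left(-44 + q\right) \left(7 + q\right)$ ($a{\left(q \right)} = \left(q - 44\right) \left(q + \left(4 - -3\right)\right) = \left(-44 + q\right) \left(q + \left(4 + 3\right)\right) = \left(-44 + q\right) \left(q + 7\right) = \left(-44 + q\right) \left(7 + q\right)$)
$I{\left(-2,7 \right)} a{\left(116 \right)} = \left(3 - - \frac{2}{7}\right) \left(-308 + 116^{2} - 4292\right) = \left(3 - \left(-2\right) \frac{1}{7}\right) \left(-308 + 13456 - 4292\right) = \left(3 + \frac{2}{7}\right) 8856 = \frac{23}{7} \cdot 8856 = \frac{203688}{7}$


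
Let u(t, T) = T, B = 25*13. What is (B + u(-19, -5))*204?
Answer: 65280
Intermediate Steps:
B = 325
(B + u(-19, -5))*204 = (325 - 5)*204 = 320*204 = 65280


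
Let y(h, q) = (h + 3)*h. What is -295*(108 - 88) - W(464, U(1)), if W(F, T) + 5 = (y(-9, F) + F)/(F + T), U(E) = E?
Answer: -2741693/465 ≈ -5896.1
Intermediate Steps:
y(h, q) = h*(3 + h) (y(h, q) = (3 + h)*h = h*(3 + h))
W(F, T) = -5 + (54 + F)/(F + T) (W(F, T) = -5 + (-9*(3 - 9) + F)/(F + T) = -5 + (-9*(-6) + F)/(F + T) = -5 + (54 + F)/(F + T))
-295*(108 - 88) - W(464, U(1)) = -295*(108 - 88) - (54 - 5*1 - 4*464)/(464 + 1) = -295*20 - (54 - 5 - 1856)/465 = -5900 - (-1807)/465 = -5900 - 1*(-1807/465) = -5900 + 1807/465 = -2741693/465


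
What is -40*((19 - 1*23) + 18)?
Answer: -560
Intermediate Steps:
-40*((19 - 1*23) + 18) = -40*((19 - 23) + 18) = -40*(-4 + 18) = -40*14 = -560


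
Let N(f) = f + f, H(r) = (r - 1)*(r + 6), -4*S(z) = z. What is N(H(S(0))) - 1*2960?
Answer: -2972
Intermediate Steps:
S(z) = -z/4
H(r) = (-1 + r)*(6 + r)
N(f) = 2*f
N(H(S(0))) - 1*2960 = 2*(-6 + (-1/4*0)**2 + 5*(-1/4*0)) - 1*2960 = 2*(-6 + 0**2 + 5*0) - 2960 = 2*(-6 + 0 + 0) - 2960 = 2*(-6) - 2960 = -12 - 2960 = -2972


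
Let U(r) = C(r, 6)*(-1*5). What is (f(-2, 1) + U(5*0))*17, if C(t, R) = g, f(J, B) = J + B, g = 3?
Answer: -272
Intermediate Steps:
f(J, B) = B + J
C(t, R) = 3
U(r) = -15 (U(r) = 3*(-1*5) = 3*(-5) = -15)
(f(-2, 1) + U(5*0))*17 = ((1 - 2) - 15)*17 = (-1 - 15)*17 = -16*17 = -272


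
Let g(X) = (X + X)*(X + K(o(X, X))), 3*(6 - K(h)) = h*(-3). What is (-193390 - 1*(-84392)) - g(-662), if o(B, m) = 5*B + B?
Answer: -6236470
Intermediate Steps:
o(B, m) = 6*B
K(h) = 6 + h (K(h) = 6 - h*(-3)/3 = 6 - (-1)*h = 6 + h)
g(X) = 2*X*(6 + 7*X) (g(X) = (X + X)*(X + (6 + 6*X)) = (2*X)*(6 + 7*X) = 2*X*(6 + 7*X))
(-193390 - 1*(-84392)) - g(-662) = (-193390 - 1*(-84392)) - 2*(-662)*(6 + 7*(-662)) = (-193390 + 84392) - 2*(-662)*(6 - 4634) = -108998 - 2*(-662)*(-4628) = -108998 - 1*6127472 = -108998 - 6127472 = -6236470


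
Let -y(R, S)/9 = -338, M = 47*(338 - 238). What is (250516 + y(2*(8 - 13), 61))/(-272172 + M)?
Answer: -126779/133736 ≈ -0.94798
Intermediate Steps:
M = 4700 (M = 47*100 = 4700)
y(R, S) = 3042 (y(R, S) = -9*(-338) = 3042)
(250516 + y(2*(8 - 13), 61))/(-272172 + M) = (250516 + 3042)/(-272172 + 4700) = 253558/(-267472) = 253558*(-1/267472) = -126779/133736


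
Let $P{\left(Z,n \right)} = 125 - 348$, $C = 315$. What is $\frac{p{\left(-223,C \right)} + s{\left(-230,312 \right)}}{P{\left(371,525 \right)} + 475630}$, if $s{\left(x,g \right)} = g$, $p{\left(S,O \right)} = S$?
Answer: $\frac{89}{475407} \approx 0.00018721$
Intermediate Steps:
$P{\left(Z,n \right)} = -223$ ($P{\left(Z,n \right)} = 125 - 348 = -223$)
$\frac{p{\left(-223,C \right)} + s{\left(-230,312 \right)}}{P{\left(371,525 \right)} + 475630} = \frac{-223 + 312}{-223 + 475630} = \frac{89}{475407}$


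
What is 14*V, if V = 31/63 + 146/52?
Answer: 5405/117 ≈ 46.197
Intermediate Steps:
V = 5405/1638 (V = 31*(1/63) + 146*(1/52) = 31/63 + 73/26 = 5405/1638 ≈ 3.2998)
14*V = 14*(5405/1638) = 5405/117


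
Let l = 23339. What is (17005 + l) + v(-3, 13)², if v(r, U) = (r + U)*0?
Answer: 40344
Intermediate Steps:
v(r, U) = 0 (v(r, U) = (U + r)*0 = 0)
(17005 + l) + v(-3, 13)² = (17005 + 23339) + 0² = 40344 + 0 = 40344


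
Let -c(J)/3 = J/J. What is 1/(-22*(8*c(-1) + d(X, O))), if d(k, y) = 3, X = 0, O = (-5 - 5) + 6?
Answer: 1/462 ≈ 0.0021645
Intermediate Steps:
c(J) = -3 (c(J) = -3*J/J = -3*1 = -3)
O = -4 (O = -10 + 6 = -4)
1/(-22*(8*c(-1) + d(X, O))) = 1/(-22*(8*(-3) + 3)) = 1/(-22*(-24 + 3)) = 1/(-22*(-21)) = 1/462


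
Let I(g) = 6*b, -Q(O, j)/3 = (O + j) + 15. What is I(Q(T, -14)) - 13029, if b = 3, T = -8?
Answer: -13011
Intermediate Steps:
Q(O, j) = -45 - 3*O - 3*j (Q(O, j) = -3*((O + j) + 15) = -3*(15 + O + j) = -45 - 3*O - 3*j)
I(g) = 18 (I(g) = 6*3 = 18)
I(Q(T, -14)) - 13029 = 18 - 13029 = -13011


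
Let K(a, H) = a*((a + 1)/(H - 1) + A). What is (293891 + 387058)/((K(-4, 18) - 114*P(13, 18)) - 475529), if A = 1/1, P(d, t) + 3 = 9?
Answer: -3858711/2698559 ≈ -1.4299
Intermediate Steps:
P(d, t) = 6 (P(d, t) = -3 + 9 = 6)
A = 1
K(a, H) = a*(1 + (1 + a)/(-1 + H)) (K(a, H) = a*((a + 1)/(H - 1) + 1) = a*((1 + a)/(-1 + H) + 1) = a*(1 + (1 + a)/(-1 + H)))
(293891 + 387058)/((K(-4, 18) - 114*P(13, 18)) - 475529) = (293891 + 387058)/((-4*(18 - 4)/(-1 + 18) - 114*6) - 475529) = 680949/((-4*14/17 - 684) - 475529) = 680949/((-4*1/17*14 - 684) - 475529) = 680949/((-56/17 - 684) - 475529) = 680949/(-11684/17 - 475529) = 680949/(-8095677/17) = 680949*(-17/8095677) = -3858711/2698559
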